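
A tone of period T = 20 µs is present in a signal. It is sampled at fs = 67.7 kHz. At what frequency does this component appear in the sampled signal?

T = 20 µs → f = 1/T = 50 kHz.
50 kHz > fs/2 = 33.85 kHz, folds to fs − 50 kHz = 17.7 kHz.

17.7 kHz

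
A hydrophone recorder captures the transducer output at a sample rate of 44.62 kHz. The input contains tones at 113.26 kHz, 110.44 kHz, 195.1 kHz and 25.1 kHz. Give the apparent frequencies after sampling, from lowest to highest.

fs/2 = 22.31 kHz.
113.26 kHz mod fs = 24.02 kHz.
24.02 kHz > fs/2 = 22.31 kHz, folds to fs − 24.02 kHz = 20.6 kHz.
110.44 kHz mod fs = 21.2 kHz.
21.2 kHz ≤ fs/2 = 22.31 kHz, appears at 21.2 kHz.
195.1 kHz mod fs = 16.62 kHz.
16.62 kHz ≤ fs/2 = 22.31 kHz, appears at 16.62 kHz.
25.1 kHz > fs/2 = 22.31 kHz, folds to fs − 25.1 kHz = 19.52 kHz.
Distinct values: {16.62 kHz, 19.52 kHz, 20.6 kHz, 21.2 kHz}.

16.62 kHz, 19.52 kHz, 20.6 kHz, 21.2 kHz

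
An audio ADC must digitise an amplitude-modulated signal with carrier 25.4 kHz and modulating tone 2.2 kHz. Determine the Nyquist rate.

AM sidebands sit at fc ± fm = 23.2 kHz and 27.6 kHz.
Highest-frequency component: 27.6 kHz.
Nyquist rate = 2 × 27.6 kHz = 55.2 kHz.

55.2 kHz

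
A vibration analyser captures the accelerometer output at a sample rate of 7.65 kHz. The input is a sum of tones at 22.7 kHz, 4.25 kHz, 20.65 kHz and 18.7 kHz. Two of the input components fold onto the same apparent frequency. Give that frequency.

fs/2 = 3.825 kHz.
22.7 kHz mod fs = 7.4 kHz.
7.4 kHz > fs/2 = 3.825 kHz, folds to fs − 7.4 kHz = 0.25 kHz.
4.25 kHz > fs/2 = 3.825 kHz, folds to fs − 4.25 kHz = 3.4 kHz.
20.65 kHz mod fs = 5.35 kHz.
5.35 kHz > fs/2 = 3.825 kHz, folds to fs − 5.35 kHz = 2.3 kHz.
18.7 kHz mod fs = 3.4 kHz.
3.4 kHz ≤ fs/2 = 3.825 kHz, appears at 3.4 kHz.
4.25 kHz and 18.7 kHz both map to 3.4 kHz.

3.4 kHz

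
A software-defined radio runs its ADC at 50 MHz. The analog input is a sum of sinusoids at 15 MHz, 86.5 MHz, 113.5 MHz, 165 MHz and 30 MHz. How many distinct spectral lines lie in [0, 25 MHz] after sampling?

3

fs/2 = 25 MHz.
15 MHz ≤ fs/2 = 25 MHz, passes unchanged.
86.5 MHz mod fs = 36.5 MHz.
36.5 MHz > fs/2 = 25 MHz, folds to fs − 36.5 MHz = 13.5 MHz.
113.5 MHz mod fs = 13.5 MHz.
13.5 MHz ≤ fs/2 = 25 MHz, appears at 13.5 MHz.
165 MHz mod fs = 15 MHz.
15 MHz ≤ fs/2 = 25 MHz, appears at 15 MHz.
30 MHz > fs/2 = 25 MHz, folds to fs − 30 MHz = 20 MHz.
Distinct values: {13.5 MHz, 15 MHz, 20 MHz} → 3.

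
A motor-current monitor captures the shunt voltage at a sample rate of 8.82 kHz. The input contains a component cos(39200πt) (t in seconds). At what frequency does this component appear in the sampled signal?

ω = 39200π rad/s → f = ω/(2π) = 19600 Hz = 19.6 kHz.
19.6 kHz mod fs = 1.96 kHz.
1.96 kHz ≤ fs/2 = 4.41 kHz, appears at 1.96 kHz.

1.96 kHz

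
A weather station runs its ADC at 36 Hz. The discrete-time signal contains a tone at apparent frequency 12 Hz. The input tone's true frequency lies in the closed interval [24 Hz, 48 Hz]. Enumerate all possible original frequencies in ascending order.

Frequencies that alias to 12 Hz are k·fs ± 12 Hz for integer k ≥ 0.
k=0: 12 Hz.
k=1: 24 Hz, 48 Hz.
k=2: 60 Hz, 84 Hz.
Within [24 Hz, 48 Hz]: 24 Hz, 48 Hz.

24 Hz, 48 Hz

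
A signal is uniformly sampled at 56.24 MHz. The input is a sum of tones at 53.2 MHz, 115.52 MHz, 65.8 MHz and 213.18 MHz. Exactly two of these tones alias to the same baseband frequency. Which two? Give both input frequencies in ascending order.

fs/2 = 28.12 MHz.
53.2 MHz > fs/2 = 28.12 MHz, folds to fs − 53.2 MHz = 3.04 MHz.
115.52 MHz mod fs = 3.04 MHz.
3.04 MHz ≤ fs/2 = 28.12 MHz, appears at 3.04 MHz.
65.8 MHz mod fs = 9.56 MHz.
9.56 MHz ≤ fs/2 = 28.12 MHz, appears at 9.56 MHz.
213.18 MHz mod fs = 44.46 MHz.
44.46 MHz > fs/2 = 28.12 MHz, folds to fs − 44.46 MHz = 11.78 MHz.
53.2 MHz and 115.52 MHz both map to 3.04 MHz.

53.2 MHz, 115.52 MHz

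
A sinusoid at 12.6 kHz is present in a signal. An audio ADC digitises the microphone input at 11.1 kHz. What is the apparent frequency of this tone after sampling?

1.5 kHz

12.6 kHz mod fs = 1.5 kHz.
1.5 kHz ≤ fs/2 = 5.55 kHz, appears at 1.5 kHz.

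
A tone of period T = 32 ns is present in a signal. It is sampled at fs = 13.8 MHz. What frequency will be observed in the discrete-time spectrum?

T = 32 ns → f = 1/T = 31.25 MHz.
31.25 MHz mod fs = 3.65 MHz.
3.65 MHz ≤ fs/2 = 6.9 MHz, appears at 3.65 MHz.

3.65 MHz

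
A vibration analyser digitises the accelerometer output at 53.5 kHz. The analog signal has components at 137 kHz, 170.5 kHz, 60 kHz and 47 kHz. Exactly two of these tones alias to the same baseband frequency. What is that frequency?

fs/2 = 26.75 kHz.
137 kHz mod fs = 30 kHz.
30 kHz > fs/2 = 26.75 kHz, folds to fs − 30 kHz = 23.5 kHz.
170.5 kHz mod fs = 10 kHz.
10 kHz ≤ fs/2 = 26.75 kHz, appears at 10 kHz.
60 kHz mod fs = 6.5 kHz.
6.5 kHz ≤ fs/2 = 26.75 kHz, appears at 6.5 kHz.
47 kHz > fs/2 = 26.75 kHz, folds to fs − 47 kHz = 6.5 kHz.
47 kHz and 60 kHz both map to 6.5 kHz.

6.5 kHz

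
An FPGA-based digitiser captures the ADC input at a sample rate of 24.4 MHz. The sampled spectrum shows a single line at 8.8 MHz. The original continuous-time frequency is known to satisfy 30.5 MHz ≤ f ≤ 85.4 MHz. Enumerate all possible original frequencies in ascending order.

33.2 MHz, 40 MHz, 57.6 MHz, 64.4 MHz, 82 MHz

Frequencies that alias to 8.8 MHz are k·fs ± 8.8 MHz for integer k ≥ 0.
k=0: 8.8 MHz.
k=1: 15.6 MHz, 33.2 MHz.
k=2: 40 MHz, 57.6 MHz.
k=3: 64.4 MHz, 82 MHz.
k=4: 88.8 MHz, 106.4 MHz.
Within [30.5 MHz, 85.4 MHz]: 33.2 MHz, 40 MHz, 57.6 MHz, 64.4 MHz, 82 MHz.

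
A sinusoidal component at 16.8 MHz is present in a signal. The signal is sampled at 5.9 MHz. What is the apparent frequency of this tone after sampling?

0.9 MHz

16.8 MHz mod fs = 5 MHz.
5 MHz > fs/2 = 2.95 MHz, folds to fs − 5 MHz = 0.9 MHz.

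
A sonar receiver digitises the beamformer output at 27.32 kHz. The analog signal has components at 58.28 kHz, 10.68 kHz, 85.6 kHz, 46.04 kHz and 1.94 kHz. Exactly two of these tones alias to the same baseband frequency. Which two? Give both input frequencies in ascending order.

fs/2 = 13.66 kHz.
58.28 kHz mod fs = 3.64 kHz.
3.64 kHz ≤ fs/2 = 13.66 kHz, appears at 3.64 kHz.
10.68 kHz ≤ fs/2 = 13.66 kHz, passes unchanged.
85.6 kHz mod fs = 3.64 kHz.
3.64 kHz ≤ fs/2 = 13.66 kHz, appears at 3.64 kHz.
46.04 kHz mod fs = 18.72 kHz.
18.72 kHz > fs/2 = 13.66 kHz, folds to fs − 18.72 kHz = 8.6 kHz.
1.94 kHz ≤ fs/2 = 13.66 kHz, passes unchanged.
58.28 kHz and 85.6 kHz both map to 3.64 kHz.

58.28 kHz, 85.6 kHz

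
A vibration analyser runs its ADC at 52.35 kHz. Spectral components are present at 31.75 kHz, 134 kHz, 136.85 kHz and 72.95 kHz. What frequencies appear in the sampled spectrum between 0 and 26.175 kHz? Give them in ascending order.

20.2 kHz, 20.6 kHz, 23.05 kHz

fs/2 = 26.175 kHz.
31.75 kHz > fs/2 = 26.175 kHz, folds to fs − 31.75 kHz = 20.6 kHz.
134 kHz mod fs = 29.3 kHz.
29.3 kHz > fs/2 = 26.175 kHz, folds to fs − 29.3 kHz = 23.05 kHz.
136.85 kHz mod fs = 32.15 kHz.
32.15 kHz > fs/2 = 26.175 kHz, folds to fs − 32.15 kHz = 20.2 kHz.
72.95 kHz mod fs = 20.6 kHz.
20.6 kHz ≤ fs/2 = 26.175 kHz, appears at 20.6 kHz.
Distinct values: {20.2 kHz, 20.6 kHz, 23.05 kHz}.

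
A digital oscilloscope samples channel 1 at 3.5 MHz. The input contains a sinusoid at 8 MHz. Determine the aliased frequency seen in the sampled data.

8 MHz mod fs = 1 MHz.
1 MHz ≤ fs/2 = 1.75 MHz, appears at 1 MHz.

1 MHz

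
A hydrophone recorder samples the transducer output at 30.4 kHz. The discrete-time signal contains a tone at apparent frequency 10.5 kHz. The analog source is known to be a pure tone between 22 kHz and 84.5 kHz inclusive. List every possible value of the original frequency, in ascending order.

Frequencies that alias to 10.5 kHz are k·fs ± 10.5 kHz for integer k ≥ 0.
k=0: 10.5 kHz.
k=1: 19.9 kHz, 40.9 kHz.
k=2: 50.3 kHz, 71.3 kHz.
k=3: 80.7 kHz, 101.7 kHz.
k=4: 111.1 kHz, 132.1 kHz.
Within [22 kHz, 84.5 kHz]: 40.9 kHz, 50.3 kHz, 71.3 kHz, 80.7 kHz.

40.9 kHz, 50.3 kHz, 71.3 kHz, 80.7 kHz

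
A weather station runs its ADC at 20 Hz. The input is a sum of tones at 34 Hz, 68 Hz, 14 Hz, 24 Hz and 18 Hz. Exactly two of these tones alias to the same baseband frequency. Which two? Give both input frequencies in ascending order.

fs/2 = 10 Hz.
34 Hz mod fs = 14 Hz.
14 Hz > fs/2 = 10 Hz, folds to fs − 14 Hz = 6 Hz.
68 Hz mod fs = 8 Hz.
8 Hz ≤ fs/2 = 10 Hz, appears at 8 Hz.
14 Hz > fs/2 = 10 Hz, folds to fs − 14 Hz = 6 Hz.
24 Hz mod fs = 4 Hz.
4 Hz ≤ fs/2 = 10 Hz, appears at 4 Hz.
18 Hz > fs/2 = 10 Hz, folds to fs − 18 Hz = 2 Hz.
14 Hz and 34 Hz both map to 6 Hz.

14 Hz, 34 Hz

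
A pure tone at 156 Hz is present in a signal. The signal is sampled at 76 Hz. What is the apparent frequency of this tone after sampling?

4 Hz

156 Hz mod fs = 4 Hz.
4 Hz ≤ fs/2 = 38 Hz, appears at 4 Hz.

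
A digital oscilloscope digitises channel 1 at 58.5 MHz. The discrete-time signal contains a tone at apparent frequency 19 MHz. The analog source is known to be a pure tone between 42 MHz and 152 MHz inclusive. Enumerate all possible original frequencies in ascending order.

Frequencies that alias to 19 MHz are k·fs ± 19 MHz for integer k ≥ 0.
k=0: 19 MHz.
k=1: 39.5 MHz, 77.5 MHz.
k=2: 98 MHz, 136 MHz.
k=3: 156.5 MHz, 194.5 MHz.
Within [42 MHz, 152 MHz]: 77.5 MHz, 98 MHz, 136 MHz.

77.5 MHz, 98 MHz, 136 MHz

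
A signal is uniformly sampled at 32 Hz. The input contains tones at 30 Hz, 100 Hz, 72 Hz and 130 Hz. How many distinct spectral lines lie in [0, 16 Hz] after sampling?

fs/2 = 16 Hz.
30 Hz > fs/2 = 16 Hz, folds to fs − 30 Hz = 2 Hz.
100 Hz mod fs = 4 Hz.
4 Hz ≤ fs/2 = 16 Hz, appears at 4 Hz.
72 Hz mod fs = 8 Hz.
8 Hz ≤ fs/2 = 16 Hz, appears at 8 Hz.
130 Hz mod fs = 2 Hz.
2 Hz ≤ fs/2 = 16 Hz, appears at 2 Hz.
Distinct values: {2 Hz, 4 Hz, 8 Hz} → 3.

3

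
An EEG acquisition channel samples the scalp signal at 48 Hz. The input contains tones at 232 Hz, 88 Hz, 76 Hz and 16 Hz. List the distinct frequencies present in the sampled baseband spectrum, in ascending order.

8 Hz, 16 Hz, 20 Hz

fs/2 = 24 Hz.
232 Hz mod fs = 40 Hz.
40 Hz > fs/2 = 24 Hz, folds to fs − 40 Hz = 8 Hz.
88 Hz mod fs = 40 Hz.
40 Hz > fs/2 = 24 Hz, folds to fs − 40 Hz = 8 Hz.
76 Hz mod fs = 28 Hz.
28 Hz > fs/2 = 24 Hz, folds to fs − 28 Hz = 20 Hz.
16 Hz ≤ fs/2 = 24 Hz, passes unchanged.
Distinct values: {8 Hz, 16 Hz, 20 Hz}.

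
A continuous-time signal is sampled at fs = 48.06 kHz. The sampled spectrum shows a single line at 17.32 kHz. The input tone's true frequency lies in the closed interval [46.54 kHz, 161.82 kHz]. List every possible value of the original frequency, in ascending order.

65.38 kHz, 78.8 kHz, 113.44 kHz, 126.86 kHz, 161.5 kHz

Frequencies that alias to 17.32 kHz are k·fs ± 17.32 kHz for integer k ≥ 0.
k=0: 17.32 kHz.
k=1: 30.74 kHz, 65.38 kHz.
k=2: 78.8 kHz, 113.44 kHz.
k=3: 126.86 kHz, 161.5 kHz.
k=4: 174.92 kHz, 209.56 kHz.
Within [46.54 kHz, 161.82 kHz]: 65.38 kHz, 78.8 kHz, 113.44 kHz, 126.86 kHz, 161.5 kHz.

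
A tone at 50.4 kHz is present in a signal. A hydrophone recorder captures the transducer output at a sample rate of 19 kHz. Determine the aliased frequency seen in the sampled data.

6.6 kHz

50.4 kHz mod fs = 12.4 kHz.
12.4 kHz > fs/2 = 9.5 kHz, folds to fs − 12.4 kHz = 6.6 kHz.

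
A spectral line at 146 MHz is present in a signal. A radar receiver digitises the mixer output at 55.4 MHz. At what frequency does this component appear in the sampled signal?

146 MHz mod fs = 35.2 MHz.
35.2 MHz > fs/2 = 27.7 MHz, folds to fs − 35.2 MHz = 20.2 MHz.

20.2 MHz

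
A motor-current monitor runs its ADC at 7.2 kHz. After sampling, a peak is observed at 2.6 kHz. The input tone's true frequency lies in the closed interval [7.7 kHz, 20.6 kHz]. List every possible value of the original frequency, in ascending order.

Frequencies that alias to 2.6 kHz are k·fs ± 2.6 kHz for integer k ≥ 0.
k=0: 2.6 kHz.
k=1: 4.6 kHz, 9.8 kHz.
k=2: 11.8 kHz, 17 kHz.
k=3: 19 kHz, 24.2 kHz.
k=4: 26.2 kHz, 31.4 kHz.
Within [7.7 kHz, 20.6 kHz]: 9.8 kHz, 11.8 kHz, 17 kHz, 19 kHz.

9.8 kHz, 11.8 kHz, 17 kHz, 19 kHz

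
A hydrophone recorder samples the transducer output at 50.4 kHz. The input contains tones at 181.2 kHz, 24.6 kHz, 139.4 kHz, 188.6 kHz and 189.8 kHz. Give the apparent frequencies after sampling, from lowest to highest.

11.8 kHz, 13 kHz, 20.4 kHz, 24.6 kHz

fs/2 = 25.2 kHz.
181.2 kHz mod fs = 30 kHz.
30 kHz > fs/2 = 25.2 kHz, folds to fs − 30 kHz = 20.4 kHz.
24.6 kHz ≤ fs/2 = 25.2 kHz, passes unchanged.
139.4 kHz mod fs = 38.6 kHz.
38.6 kHz > fs/2 = 25.2 kHz, folds to fs − 38.6 kHz = 11.8 kHz.
188.6 kHz mod fs = 37.4 kHz.
37.4 kHz > fs/2 = 25.2 kHz, folds to fs − 37.4 kHz = 13 kHz.
189.8 kHz mod fs = 38.6 kHz.
38.6 kHz > fs/2 = 25.2 kHz, folds to fs − 38.6 kHz = 11.8 kHz.
Distinct values: {11.8 kHz, 13 kHz, 20.4 kHz, 24.6 kHz}.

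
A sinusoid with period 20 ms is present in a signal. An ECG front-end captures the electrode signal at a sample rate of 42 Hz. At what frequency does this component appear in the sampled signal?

8 Hz

T = 20 ms → f = 1/T = 50 Hz.
50 Hz mod fs = 8 Hz.
8 Hz ≤ fs/2 = 21 Hz, appears at 8 Hz.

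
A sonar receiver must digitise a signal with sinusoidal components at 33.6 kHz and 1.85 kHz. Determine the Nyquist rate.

Highest-frequency component: 33.6 kHz.
Nyquist rate = 2 × 33.6 kHz = 67.2 kHz.

67.2 kHz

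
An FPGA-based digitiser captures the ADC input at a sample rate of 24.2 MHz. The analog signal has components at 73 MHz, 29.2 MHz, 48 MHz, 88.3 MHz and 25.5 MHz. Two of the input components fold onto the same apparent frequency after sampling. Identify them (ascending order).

48 MHz, 73 MHz

fs/2 = 12.1 MHz.
73 MHz mod fs = 0.4 MHz.
0.4 MHz ≤ fs/2 = 12.1 MHz, appears at 0.4 MHz.
29.2 MHz mod fs = 5 MHz.
5 MHz ≤ fs/2 = 12.1 MHz, appears at 5 MHz.
48 MHz mod fs = 23.8 MHz.
23.8 MHz > fs/2 = 12.1 MHz, folds to fs − 23.8 MHz = 0.4 MHz.
88.3 MHz mod fs = 15.7 MHz.
15.7 MHz > fs/2 = 12.1 MHz, folds to fs − 15.7 MHz = 8.5 MHz.
25.5 MHz mod fs = 1.3 MHz.
1.3 MHz ≤ fs/2 = 12.1 MHz, appears at 1.3 MHz.
48 MHz and 73 MHz both map to 0.4 MHz.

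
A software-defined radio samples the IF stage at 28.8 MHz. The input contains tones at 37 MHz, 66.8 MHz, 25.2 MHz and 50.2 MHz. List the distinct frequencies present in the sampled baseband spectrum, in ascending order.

fs/2 = 14.4 MHz.
37 MHz mod fs = 8.2 MHz.
8.2 MHz ≤ fs/2 = 14.4 MHz, appears at 8.2 MHz.
66.8 MHz mod fs = 9.2 MHz.
9.2 MHz ≤ fs/2 = 14.4 MHz, appears at 9.2 MHz.
25.2 MHz > fs/2 = 14.4 MHz, folds to fs − 25.2 MHz = 3.6 MHz.
50.2 MHz mod fs = 21.4 MHz.
21.4 MHz > fs/2 = 14.4 MHz, folds to fs − 21.4 MHz = 7.4 MHz.
Distinct values: {3.6 MHz, 7.4 MHz, 8.2 MHz, 9.2 MHz}.

3.6 MHz, 7.4 MHz, 8.2 MHz, 9.2 MHz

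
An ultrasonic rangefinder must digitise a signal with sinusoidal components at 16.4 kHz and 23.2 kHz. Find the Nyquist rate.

Highest-frequency component: 23.2 kHz.
Nyquist rate = 2 × 23.2 kHz = 46.4 kHz.

46.4 kHz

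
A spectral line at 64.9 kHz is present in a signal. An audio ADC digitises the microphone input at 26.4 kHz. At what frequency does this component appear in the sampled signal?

64.9 kHz mod fs = 12.1 kHz.
12.1 kHz ≤ fs/2 = 13.2 kHz, appears at 12.1 kHz.

12.1 kHz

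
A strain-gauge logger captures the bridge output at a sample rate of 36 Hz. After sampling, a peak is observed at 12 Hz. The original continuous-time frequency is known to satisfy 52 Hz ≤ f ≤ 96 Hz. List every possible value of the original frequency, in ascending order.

Frequencies that alias to 12 Hz are k·fs ± 12 Hz for integer k ≥ 0.
k=0: 12 Hz.
k=1: 24 Hz, 48 Hz.
k=2: 60 Hz, 84 Hz.
k=3: 96 Hz, 120 Hz.
k=4: 132 Hz, 156 Hz.
Within [52 Hz, 96 Hz]: 60 Hz, 84 Hz, 96 Hz.

60 Hz, 84 Hz, 96 Hz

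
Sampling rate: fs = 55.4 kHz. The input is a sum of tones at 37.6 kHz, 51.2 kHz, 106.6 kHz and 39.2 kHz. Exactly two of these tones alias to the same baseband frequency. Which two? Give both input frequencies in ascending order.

fs/2 = 27.7 kHz.
37.6 kHz > fs/2 = 27.7 kHz, folds to fs − 37.6 kHz = 17.8 kHz.
51.2 kHz > fs/2 = 27.7 kHz, folds to fs − 51.2 kHz = 4.2 kHz.
106.6 kHz mod fs = 51.2 kHz.
51.2 kHz > fs/2 = 27.7 kHz, folds to fs − 51.2 kHz = 4.2 kHz.
39.2 kHz > fs/2 = 27.7 kHz, folds to fs − 39.2 kHz = 16.2 kHz.
51.2 kHz and 106.6 kHz both map to 4.2 kHz.

51.2 kHz, 106.6 kHz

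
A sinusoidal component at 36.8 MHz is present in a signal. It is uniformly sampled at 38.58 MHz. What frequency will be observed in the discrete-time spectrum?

36.8 MHz > fs/2 = 19.29 MHz, folds to fs − 36.8 MHz = 1.78 MHz.

1.78 MHz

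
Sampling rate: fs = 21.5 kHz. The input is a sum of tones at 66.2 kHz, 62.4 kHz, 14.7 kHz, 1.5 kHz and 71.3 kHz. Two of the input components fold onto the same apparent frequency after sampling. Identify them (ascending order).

fs/2 = 10.75 kHz.
66.2 kHz mod fs = 1.7 kHz.
1.7 kHz ≤ fs/2 = 10.75 kHz, appears at 1.7 kHz.
62.4 kHz mod fs = 19.4 kHz.
19.4 kHz > fs/2 = 10.75 kHz, folds to fs − 19.4 kHz = 2.1 kHz.
14.7 kHz > fs/2 = 10.75 kHz, folds to fs − 14.7 kHz = 6.8 kHz.
1.5 kHz ≤ fs/2 = 10.75 kHz, passes unchanged.
71.3 kHz mod fs = 6.8 kHz.
6.8 kHz ≤ fs/2 = 10.75 kHz, appears at 6.8 kHz.
14.7 kHz and 71.3 kHz both map to 6.8 kHz.

14.7 kHz, 71.3 kHz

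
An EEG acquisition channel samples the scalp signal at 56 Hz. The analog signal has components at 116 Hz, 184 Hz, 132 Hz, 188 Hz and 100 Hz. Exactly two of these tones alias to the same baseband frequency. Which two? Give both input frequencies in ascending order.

fs/2 = 28 Hz.
116 Hz mod fs = 4 Hz.
4 Hz ≤ fs/2 = 28 Hz, appears at 4 Hz.
184 Hz mod fs = 16 Hz.
16 Hz ≤ fs/2 = 28 Hz, appears at 16 Hz.
132 Hz mod fs = 20 Hz.
20 Hz ≤ fs/2 = 28 Hz, appears at 20 Hz.
188 Hz mod fs = 20 Hz.
20 Hz ≤ fs/2 = 28 Hz, appears at 20 Hz.
100 Hz mod fs = 44 Hz.
44 Hz > fs/2 = 28 Hz, folds to fs − 44 Hz = 12 Hz.
132 Hz and 188 Hz both map to 20 Hz.

132 Hz, 188 Hz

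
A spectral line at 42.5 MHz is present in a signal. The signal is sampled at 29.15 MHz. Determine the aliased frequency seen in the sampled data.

13.35 MHz

42.5 MHz mod fs = 13.35 MHz.
13.35 MHz ≤ fs/2 = 14.575 MHz, appears at 13.35 MHz.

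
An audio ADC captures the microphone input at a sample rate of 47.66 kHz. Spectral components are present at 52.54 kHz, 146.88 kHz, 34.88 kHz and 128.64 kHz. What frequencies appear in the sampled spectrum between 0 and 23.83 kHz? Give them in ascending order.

3.9 kHz, 4.88 kHz, 12.78 kHz, 14.34 kHz

fs/2 = 23.83 kHz.
52.54 kHz mod fs = 4.88 kHz.
4.88 kHz ≤ fs/2 = 23.83 kHz, appears at 4.88 kHz.
146.88 kHz mod fs = 3.9 kHz.
3.9 kHz ≤ fs/2 = 23.83 kHz, appears at 3.9 kHz.
34.88 kHz > fs/2 = 23.83 kHz, folds to fs − 34.88 kHz = 12.78 kHz.
128.64 kHz mod fs = 33.32 kHz.
33.32 kHz > fs/2 = 23.83 kHz, folds to fs − 33.32 kHz = 14.34 kHz.
Distinct values: {3.9 kHz, 4.88 kHz, 12.78 kHz, 14.34 kHz}.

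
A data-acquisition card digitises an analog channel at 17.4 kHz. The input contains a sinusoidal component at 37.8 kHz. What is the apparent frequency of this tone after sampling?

3 kHz

37.8 kHz mod fs = 3 kHz.
3 kHz ≤ fs/2 = 8.7 kHz, appears at 3 kHz.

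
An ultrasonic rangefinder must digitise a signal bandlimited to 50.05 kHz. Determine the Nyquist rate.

100.1 kHz

Nyquist rate = 2 × 50.05 kHz = 100.1 kHz.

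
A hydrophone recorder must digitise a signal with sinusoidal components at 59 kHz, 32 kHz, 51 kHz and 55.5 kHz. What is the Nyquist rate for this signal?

118 kHz

Highest-frequency component: 59 kHz.
Nyquist rate = 2 × 59 kHz = 118 kHz.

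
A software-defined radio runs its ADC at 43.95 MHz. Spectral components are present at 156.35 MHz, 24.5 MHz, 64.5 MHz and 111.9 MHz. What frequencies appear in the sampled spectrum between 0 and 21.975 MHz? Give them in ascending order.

19.45 MHz, 19.95 MHz, 20.55 MHz

fs/2 = 21.975 MHz.
156.35 MHz mod fs = 24.5 MHz.
24.5 MHz > fs/2 = 21.975 MHz, folds to fs − 24.5 MHz = 19.45 MHz.
24.5 MHz > fs/2 = 21.975 MHz, folds to fs − 24.5 MHz = 19.45 MHz.
64.5 MHz mod fs = 20.55 MHz.
20.55 MHz ≤ fs/2 = 21.975 MHz, appears at 20.55 MHz.
111.9 MHz mod fs = 24 MHz.
24 MHz > fs/2 = 21.975 MHz, folds to fs − 24 MHz = 19.95 MHz.
Distinct values: {19.45 MHz, 19.95 MHz, 20.55 MHz}.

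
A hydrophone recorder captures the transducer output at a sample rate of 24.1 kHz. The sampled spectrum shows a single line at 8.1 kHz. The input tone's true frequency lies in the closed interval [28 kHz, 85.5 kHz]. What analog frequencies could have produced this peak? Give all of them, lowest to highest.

Frequencies that alias to 8.1 kHz are k·fs ± 8.1 kHz for integer k ≥ 0.
k=0: 8.1 kHz.
k=1: 16 kHz, 32.2 kHz.
k=2: 40.1 kHz, 56.3 kHz.
k=3: 64.2 kHz, 80.4 kHz.
k=4: 88.3 kHz, 104.5 kHz.
Within [28 kHz, 85.5 kHz]: 32.2 kHz, 40.1 kHz, 56.3 kHz, 64.2 kHz, 80.4 kHz.

32.2 kHz, 40.1 kHz, 56.3 kHz, 64.2 kHz, 80.4 kHz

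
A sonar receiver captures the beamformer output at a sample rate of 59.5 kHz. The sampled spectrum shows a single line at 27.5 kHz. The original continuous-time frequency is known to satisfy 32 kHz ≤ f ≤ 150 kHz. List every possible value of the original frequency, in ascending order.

Frequencies that alias to 27.5 kHz are k·fs ± 27.5 kHz for integer k ≥ 0.
k=0: 27.5 kHz.
k=1: 32 kHz, 87 kHz.
k=2: 91.5 kHz, 146.5 kHz.
k=3: 151 kHz, 206 kHz.
Within [32 kHz, 150 kHz]: 32 kHz, 87 kHz, 91.5 kHz, 146.5 kHz.

32 kHz, 87 kHz, 91.5 kHz, 146.5 kHz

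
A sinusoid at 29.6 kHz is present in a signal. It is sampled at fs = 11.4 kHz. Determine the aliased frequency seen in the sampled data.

4.6 kHz

29.6 kHz mod fs = 6.8 kHz.
6.8 kHz > fs/2 = 5.7 kHz, folds to fs − 6.8 kHz = 4.6 kHz.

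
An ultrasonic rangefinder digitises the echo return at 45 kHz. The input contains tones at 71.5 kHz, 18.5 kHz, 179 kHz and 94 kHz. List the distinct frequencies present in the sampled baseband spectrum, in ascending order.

1 kHz, 4 kHz, 18.5 kHz

fs/2 = 22.5 kHz.
71.5 kHz mod fs = 26.5 kHz.
26.5 kHz > fs/2 = 22.5 kHz, folds to fs − 26.5 kHz = 18.5 kHz.
18.5 kHz ≤ fs/2 = 22.5 kHz, passes unchanged.
179 kHz mod fs = 44 kHz.
44 kHz > fs/2 = 22.5 kHz, folds to fs − 44 kHz = 1 kHz.
94 kHz mod fs = 4 kHz.
4 kHz ≤ fs/2 = 22.5 kHz, appears at 4 kHz.
Distinct values: {1 kHz, 4 kHz, 18.5 kHz}.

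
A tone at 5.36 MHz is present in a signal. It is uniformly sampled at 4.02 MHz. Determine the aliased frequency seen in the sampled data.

5.36 MHz mod fs = 1.34 MHz.
1.34 MHz ≤ fs/2 = 2.01 MHz, appears at 1.34 MHz.

1.34 MHz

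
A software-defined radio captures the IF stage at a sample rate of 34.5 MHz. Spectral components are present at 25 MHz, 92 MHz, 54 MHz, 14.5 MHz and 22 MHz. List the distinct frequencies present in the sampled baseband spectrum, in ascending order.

9.5 MHz, 11.5 MHz, 12.5 MHz, 14.5 MHz, 15 MHz

fs/2 = 17.25 MHz.
25 MHz > fs/2 = 17.25 MHz, folds to fs − 25 MHz = 9.5 MHz.
92 MHz mod fs = 23 MHz.
23 MHz > fs/2 = 17.25 MHz, folds to fs − 23 MHz = 11.5 MHz.
54 MHz mod fs = 19.5 MHz.
19.5 MHz > fs/2 = 17.25 MHz, folds to fs − 19.5 MHz = 15 MHz.
14.5 MHz ≤ fs/2 = 17.25 MHz, passes unchanged.
22 MHz > fs/2 = 17.25 MHz, folds to fs − 22 MHz = 12.5 MHz.
Distinct values: {9.5 MHz, 11.5 MHz, 12.5 MHz, 14.5 MHz, 15 MHz}.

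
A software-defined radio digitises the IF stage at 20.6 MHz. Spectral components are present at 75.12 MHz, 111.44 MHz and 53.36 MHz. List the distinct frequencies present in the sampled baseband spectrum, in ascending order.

7.28 MHz, 8.44 MHz

fs/2 = 10.3 MHz.
75.12 MHz mod fs = 13.32 MHz.
13.32 MHz > fs/2 = 10.3 MHz, folds to fs − 13.32 MHz = 7.28 MHz.
111.44 MHz mod fs = 8.44 MHz.
8.44 MHz ≤ fs/2 = 10.3 MHz, appears at 8.44 MHz.
53.36 MHz mod fs = 12.16 MHz.
12.16 MHz > fs/2 = 10.3 MHz, folds to fs − 12.16 MHz = 8.44 MHz.
Distinct values: {7.28 MHz, 8.44 MHz}.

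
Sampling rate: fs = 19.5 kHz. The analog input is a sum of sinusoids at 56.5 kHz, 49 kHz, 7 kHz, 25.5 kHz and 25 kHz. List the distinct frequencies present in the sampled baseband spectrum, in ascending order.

2 kHz, 5.5 kHz, 6 kHz, 7 kHz, 9.5 kHz

fs/2 = 9.75 kHz.
56.5 kHz mod fs = 17.5 kHz.
17.5 kHz > fs/2 = 9.75 kHz, folds to fs − 17.5 kHz = 2 kHz.
49 kHz mod fs = 10 kHz.
10 kHz > fs/2 = 9.75 kHz, folds to fs − 10 kHz = 9.5 kHz.
7 kHz ≤ fs/2 = 9.75 kHz, passes unchanged.
25.5 kHz mod fs = 6 kHz.
6 kHz ≤ fs/2 = 9.75 kHz, appears at 6 kHz.
25 kHz mod fs = 5.5 kHz.
5.5 kHz ≤ fs/2 = 9.75 kHz, appears at 5.5 kHz.
Distinct values: {2 kHz, 5.5 kHz, 6 kHz, 7 kHz, 9.5 kHz}.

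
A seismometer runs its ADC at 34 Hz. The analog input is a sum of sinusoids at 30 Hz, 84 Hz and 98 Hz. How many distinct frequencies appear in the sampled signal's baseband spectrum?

2

fs/2 = 17 Hz.
30 Hz > fs/2 = 17 Hz, folds to fs − 30 Hz = 4 Hz.
84 Hz mod fs = 16 Hz.
16 Hz ≤ fs/2 = 17 Hz, appears at 16 Hz.
98 Hz mod fs = 30 Hz.
30 Hz > fs/2 = 17 Hz, folds to fs − 30 Hz = 4 Hz.
Distinct values: {4 Hz, 16 Hz} → 2.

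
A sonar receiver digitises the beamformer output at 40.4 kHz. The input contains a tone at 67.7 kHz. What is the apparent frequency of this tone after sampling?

67.7 kHz mod fs = 27.3 kHz.
27.3 kHz > fs/2 = 20.2 kHz, folds to fs − 27.3 kHz = 13.1 kHz.

13.1 kHz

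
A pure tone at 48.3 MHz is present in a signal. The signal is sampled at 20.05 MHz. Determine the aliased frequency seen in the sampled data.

48.3 MHz mod fs = 8.2 MHz.
8.2 MHz ≤ fs/2 = 10.025 MHz, appears at 8.2 MHz.

8.2 MHz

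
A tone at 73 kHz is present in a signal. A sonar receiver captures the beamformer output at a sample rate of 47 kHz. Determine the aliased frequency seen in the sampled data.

73 kHz mod fs = 26 kHz.
26 kHz > fs/2 = 23.5 kHz, folds to fs − 26 kHz = 21 kHz.

21 kHz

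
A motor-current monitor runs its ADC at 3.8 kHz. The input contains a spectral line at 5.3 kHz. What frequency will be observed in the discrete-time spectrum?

1.5 kHz

5.3 kHz mod fs = 1.5 kHz.
1.5 kHz ≤ fs/2 = 1.9 kHz, appears at 1.5 kHz.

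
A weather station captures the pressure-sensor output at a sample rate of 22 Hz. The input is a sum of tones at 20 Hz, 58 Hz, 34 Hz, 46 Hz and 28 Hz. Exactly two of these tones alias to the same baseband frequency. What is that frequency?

2 Hz

fs/2 = 11 Hz.
20 Hz > fs/2 = 11 Hz, folds to fs − 20 Hz = 2 Hz.
58 Hz mod fs = 14 Hz.
14 Hz > fs/2 = 11 Hz, folds to fs − 14 Hz = 8 Hz.
34 Hz mod fs = 12 Hz.
12 Hz > fs/2 = 11 Hz, folds to fs − 12 Hz = 10 Hz.
46 Hz mod fs = 2 Hz.
2 Hz ≤ fs/2 = 11 Hz, appears at 2 Hz.
28 Hz mod fs = 6 Hz.
6 Hz ≤ fs/2 = 11 Hz, appears at 6 Hz.
20 Hz and 46 Hz both map to 2 Hz.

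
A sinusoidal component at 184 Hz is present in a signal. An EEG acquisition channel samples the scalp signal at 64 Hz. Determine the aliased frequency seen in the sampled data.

8 Hz

184 Hz mod fs = 56 Hz.
56 Hz > fs/2 = 32 Hz, folds to fs − 56 Hz = 8 Hz.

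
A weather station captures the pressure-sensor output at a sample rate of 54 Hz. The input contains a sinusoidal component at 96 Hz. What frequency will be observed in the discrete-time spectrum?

96 Hz mod fs = 42 Hz.
42 Hz > fs/2 = 27 Hz, folds to fs − 42 Hz = 12 Hz.

12 Hz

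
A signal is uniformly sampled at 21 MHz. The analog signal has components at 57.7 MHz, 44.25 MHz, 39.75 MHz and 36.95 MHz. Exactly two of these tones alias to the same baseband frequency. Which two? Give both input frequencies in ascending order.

39.75 MHz, 44.25 MHz

fs/2 = 10.5 MHz.
57.7 MHz mod fs = 15.7 MHz.
15.7 MHz > fs/2 = 10.5 MHz, folds to fs − 15.7 MHz = 5.3 MHz.
44.25 MHz mod fs = 2.25 MHz.
2.25 MHz ≤ fs/2 = 10.5 MHz, appears at 2.25 MHz.
39.75 MHz mod fs = 18.75 MHz.
18.75 MHz > fs/2 = 10.5 MHz, folds to fs − 18.75 MHz = 2.25 MHz.
36.95 MHz mod fs = 15.95 MHz.
15.95 MHz > fs/2 = 10.5 MHz, folds to fs − 15.95 MHz = 5.05 MHz.
39.75 MHz and 44.25 MHz both map to 2.25 MHz.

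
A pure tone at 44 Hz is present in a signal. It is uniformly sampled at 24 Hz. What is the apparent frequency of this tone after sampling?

44 Hz mod fs = 20 Hz.
20 Hz > fs/2 = 12 Hz, folds to fs − 20 Hz = 4 Hz.

4 Hz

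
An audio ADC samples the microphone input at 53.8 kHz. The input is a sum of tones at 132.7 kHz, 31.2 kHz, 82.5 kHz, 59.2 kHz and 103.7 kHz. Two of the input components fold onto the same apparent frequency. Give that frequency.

25.1 kHz

fs/2 = 26.9 kHz.
132.7 kHz mod fs = 25.1 kHz.
25.1 kHz ≤ fs/2 = 26.9 kHz, appears at 25.1 kHz.
31.2 kHz > fs/2 = 26.9 kHz, folds to fs − 31.2 kHz = 22.6 kHz.
82.5 kHz mod fs = 28.7 kHz.
28.7 kHz > fs/2 = 26.9 kHz, folds to fs − 28.7 kHz = 25.1 kHz.
59.2 kHz mod fs = 5.4 kHz.
5.4 kHz ≤ fs/2 = 26.9 kHz, appears at 5.4 kHz.
103.7 kHz mod fs = 49.9 kHz.
49.9 kHz > fs/2 = 26.9 kHz, folds to fs − 49.9 kHz = 3.9 kHz.
82.5 kHz and 132.7 kHz both map to 25.1 kHz.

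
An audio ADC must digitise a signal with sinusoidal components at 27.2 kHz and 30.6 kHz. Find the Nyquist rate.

61.2 kHz

Highest-frequency component: 30.6 kHz.
Nyquist rate = 2 × 30.6 kHz = 61.2 kHz.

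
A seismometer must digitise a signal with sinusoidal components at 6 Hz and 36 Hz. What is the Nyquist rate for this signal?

72 Hz

Highest-frequency component: 36 Hz.
Nyquist rate = 2 × 36 Hz = 72 Hz.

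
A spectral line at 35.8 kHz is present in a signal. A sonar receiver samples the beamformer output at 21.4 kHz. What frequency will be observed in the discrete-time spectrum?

35.8 kHz mod fs = 14.4 kHz.
14.4 kHz > fs/2 = 10.7 kHz, folds to fs − 14.4 kHz = 7 kHz.

7 kHz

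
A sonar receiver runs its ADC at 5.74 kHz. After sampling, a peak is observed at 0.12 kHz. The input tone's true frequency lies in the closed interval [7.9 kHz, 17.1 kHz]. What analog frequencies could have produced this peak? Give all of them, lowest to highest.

11.36 kHz, 11.6 kHz, 17.1 kHz

Frequencies that alias to 0.12 kHz are k·fs ± 0.12 kHz for integer k ≥ 0.
k=0: 0.12 kHz.
k=1: 5.62 kHz, 5.86 kHz.
k=2: 11.36 kHz, 11.6 kHz.
k=3: 17.1 kHz, 17.34 kHz.
k=4: 22.84 kHz, 23.08 kHz.
Within [7.9 kHz, 17.1 kHz]: 11.36 kHz, 11.6 kHz, 17.1 kHz.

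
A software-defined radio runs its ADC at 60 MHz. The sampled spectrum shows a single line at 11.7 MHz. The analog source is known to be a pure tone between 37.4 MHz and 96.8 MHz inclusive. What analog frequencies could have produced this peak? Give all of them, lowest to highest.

48.3 MHz, 71.7 MHz

Frequencies that alias to 11.7 MHz are k·fs ± 11.7 MHz for integer k ≥ 0.
k=0: 11.7 MHz.
k=1: 48.3 MHz, 71.7 MHz.
k=2: 108.3 MHz, 131.7 MHz.
Within [37.4 MHz, 96.8 MHz]: 48.3 MHz, 71.7 MHz.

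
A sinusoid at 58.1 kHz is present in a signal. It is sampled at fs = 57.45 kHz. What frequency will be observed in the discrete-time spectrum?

0.65 kHz

58.1 kHz mod fs = 0.65 kHz.
0.65 kHz ≤ fs/2 = 28.725 kHz, appears at 0.65 kHz.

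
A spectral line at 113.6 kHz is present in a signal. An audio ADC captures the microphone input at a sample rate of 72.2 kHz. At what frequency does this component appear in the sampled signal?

30.8 kHz

113.6 kHz mod fs = 41.4 kHz.
41.4 kHz > fs/2 = 36.1 kHz, folds to fs − 41.4 kHz = 30.8 kHz.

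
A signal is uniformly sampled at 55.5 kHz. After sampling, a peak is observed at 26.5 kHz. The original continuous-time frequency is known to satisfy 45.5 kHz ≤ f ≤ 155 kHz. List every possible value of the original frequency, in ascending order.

Frequencies that alias to 26.5 kHz are k·fs ± 26.5 kHz for integer k ≥ 0.
k=0: 26.5 kHz.
k=1: 29 kHz, 82 kHz.
k=2: 84.5 kHz, 137.5 kHz.
k=3: 140 kHz, 193 kHz.
k=4: 195.5 kHz, 248.5 kHz.
Within [45.5 kHz, 155 kHz]: 82 kHz, 84.5 kHz, 137.5 kHz, 140 kHz.

82 kHz, 84.5 kHz, 137.5 kHz, 140 kHz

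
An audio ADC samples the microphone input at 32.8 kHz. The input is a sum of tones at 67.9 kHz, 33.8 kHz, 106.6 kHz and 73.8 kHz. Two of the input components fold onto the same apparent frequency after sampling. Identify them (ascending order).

73.8 kHz, 106.6 kHz

fs/2 = 16.4 kHz.
67.9 kHz mod fs = 2.3 kHz.
2.3 kHz ≤ fs/2 = 16.4 kHz, appears at 2.3 kHz.
33.8 kHz mod fs = 1 kHz.
1 kHz ≤ fs/2 = 16.4 kHz, appears at 1 kHz.
106.6 kHz mod fs = 8.2 kHz.
8.2 kHz ≤ fs/2 = 16.4 kHz, appears at 8.2 kHz.
73.8 kHz mod fs = 8.2 kHz.
8.2 kHz ≤ fs/2 = 16.4 kHz, appears at 8.2 kHz.
73.8 kHz and 106.6 kHz both map to 8.2 kHz.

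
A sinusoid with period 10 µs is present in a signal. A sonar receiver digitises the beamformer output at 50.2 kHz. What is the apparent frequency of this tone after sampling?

T = 10 µs → f = 1/T = 100 kHz.
100 kHz mod fs = 49.8 kHz.
49.8 kHz > fs/2 = 25.1 kHz, folds to fs − 49.8 kHz = 0.4 kHz.

0.4 kHz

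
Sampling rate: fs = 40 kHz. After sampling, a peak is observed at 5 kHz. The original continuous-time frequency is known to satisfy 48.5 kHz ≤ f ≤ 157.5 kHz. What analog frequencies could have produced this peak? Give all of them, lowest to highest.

Frequencies that alias to 5 kHz are k·fs ± 5 kHz for integer k ≥ 0.
k=0: 5 kHz.
k=1: 35 kHz, 45 kHz.
k=2: 75 kHz, 85 kHz.
k=3: 115 kHz, 125 kHz.
k=4: 155 kHz, 165 kHz.
k=5: 195 kHz, 205 kHz.
Within [48.5 kHz, 157.5 kHz]: 75 kHz, 85 kHz, 115 kHz, 125 kHz, 155 kHz.

75 kHz, 85 kHz, 115 kHz, 125 kHz, 155 kHz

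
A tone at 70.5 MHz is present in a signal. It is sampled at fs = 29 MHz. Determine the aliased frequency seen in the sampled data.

70.5 MHz mod fs = 12.5 MHz.
12.5 MHz ≤ fs/2 = 14.5 MHz, appears at 12.5 MHz.

12.5 MHz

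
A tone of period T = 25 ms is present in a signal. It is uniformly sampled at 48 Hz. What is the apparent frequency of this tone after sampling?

8 Hz

T = 25 ms → f = 1/T = 40 Hz.
40 Hz > fs/2 = 24 Hz, folds to fs − 40 Hz = 8 Hz.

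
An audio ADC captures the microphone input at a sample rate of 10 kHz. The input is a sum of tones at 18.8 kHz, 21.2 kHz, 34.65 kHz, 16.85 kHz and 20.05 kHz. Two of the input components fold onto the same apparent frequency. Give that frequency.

fs/2 = 5 kHz.
18.8 kHz mod fs = 8.8 kHz.
8.8 kHz > fs/2 = 5 kHz, folds to fs − 8.8 kHz = 1.2 kHz.
21.2 kHz mod fs = 1.2 kHz.
1.2 kHz ≤ fs/2 = 5 kHz, appears at 1.2 kHz.
34.65 kHz mod fs = 4.65 kHz.
4.65 kHz ≤ fs/2 = 5 kHz, appears at 4.65 kHz.
16.85 kHz mod fs = 6.85 kHz.
6.85 kHz > fs/2 = 5 kHz, folds to fs − 6.85 kHz = 3.15 kHz.
20.05 kHz mod fs = 0.05 kHz.
0.05 kHz ≤ fs/2 = 5 kHz, appears at 0.05 kHz.
18.8 kHz and 21.2 kHz both map to 1.2 kHz.

1.2 kHz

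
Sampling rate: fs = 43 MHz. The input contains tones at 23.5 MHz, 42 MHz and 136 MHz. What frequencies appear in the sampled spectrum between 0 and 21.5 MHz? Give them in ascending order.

fs/2 = 21.5 MHz.
23.5 MHz > fs/2 = 21.5 MHz, folds to fs − 23.5 MHz = 19.5 MHz.
42 MHz > fs/2 = 21.5 MHz, folds to fs − 42 MHz = 1 MHz.
136 MHz mod fs = 7 MHz.
7 MHz ≤ fs/2 = 21.5 MHz, appears at 7 MHz.
Distinct values: {1 MHz, 7 MHz, 19.5 MHz}.

1 MHz, 7 MHz, 19.5 MHz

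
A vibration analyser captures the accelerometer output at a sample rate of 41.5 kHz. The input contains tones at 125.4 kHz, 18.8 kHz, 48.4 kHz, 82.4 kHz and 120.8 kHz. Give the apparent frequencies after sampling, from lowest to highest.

fs/2 = 20.75 kHz.
125.4 kHz mod fs = 0.9 kHz.
0.9 kHz ≤ fs/2 = 20.75 kHz, appears at 0.9 kHz.
18.8 kHz ≤ fs/2 = 20.75 kHz, passes unchanged.
48.4 kHz mod fs = 6.9 kHz.
6.9 kHz ≤ fs/2 = 20.75 kHz, appears at 6.9 kHz.
82.4 kHz mod fs = 40.9 kHz.
40.9 kHz > fs/2 = 20.75 kHz, folds to fs − 40.9 kHz = 0.6 kHz.
120.8 kHz mod fs = 37.8 kHz.
37.8 kHz > fs/2 = 20.75 kHz, folds to fs − 37.8 kHz = 3.7 kHz.
Distinct values: {0.6 kHz, 0.9 kHz, 3.7 kHz, 6.9 kHz, 18.8 kHz}.

0.6 kHz, 0.9 kHz, 3.7 kHz, 6.9 kHz, 18.8 kHz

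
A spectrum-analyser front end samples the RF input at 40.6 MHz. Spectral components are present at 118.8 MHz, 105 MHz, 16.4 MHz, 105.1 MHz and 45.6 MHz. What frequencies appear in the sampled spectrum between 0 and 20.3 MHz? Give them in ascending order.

fs/2 = 20.3 MHz.
118.8 MHz mod fs = 37.6 MHz.
37.6 MHz > fs/2 = 20.3 MHz, folds to fs − 37.6 MHz = 3 MHz.
105 MHz mod fs = 23.8 MHz.
23.8 MHz > fs/2 = 20.3 MHz, folds to fs − 23.8 MHz = 16.8 MHz.
16.4 MHz ≤ fs/2 = 20.3 MHz, passes unchanged.
105.1 MHz mod fs = 23.9 MHz.
23.9 MHz > fs/2 = 20.3 MHz, folds to fs − 23.9 MHz = 16.7 MHz.
45.6 MHz mod fs = 5 MHz.
5 MHz ≤ fs/2 = 20.3 MHz, appears at 5 MHz.
Distinct values: {3 MHz, 5 MHz, 16.4 MHz, 16.7 MHz, 16.8 MHz}.

3 MHz, 5 MHz, 16.4 MHz, 16.7 MHz, 16.8 MHz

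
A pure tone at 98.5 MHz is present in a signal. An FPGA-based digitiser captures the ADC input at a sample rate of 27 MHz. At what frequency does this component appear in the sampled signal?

9.5 MHz

98.5 MHz mod fs = 17.5 MHz.
17.5 MHz > fs/2 = 13.5 MHz, folds to fs − 17.5 MHz = 9.5 MHz.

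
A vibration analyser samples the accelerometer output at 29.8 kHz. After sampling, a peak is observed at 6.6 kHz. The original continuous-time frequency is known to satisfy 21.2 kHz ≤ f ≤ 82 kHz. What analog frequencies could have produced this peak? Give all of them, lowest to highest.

23.2 kHz, 36.4 kHz, 53 kHz, 66.2 kHz

Frequencies that alias to 6.6 kHz are k·fs ± 6.6 kHz for integer k ≥ 0.
k=0: 6.6 kHz.
k=1: 23.2 kHz, 36.4 kHz.
k=2: 53 kHz, 66.2 kHz.
k=3: 82.8 kHz, 96 kHz.
Within [21.2 kHz, 82 kHz]: 23.2 kHz, 36.4 kHz, 53 kHz, 66.2 kHz.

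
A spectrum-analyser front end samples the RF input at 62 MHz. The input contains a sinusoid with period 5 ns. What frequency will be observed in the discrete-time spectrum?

14 MHz

T = 5 ns → f = 1/T = 200 MHz.
200 MHz mod fs = 14 MHz.
14 MHz ≤ fs/2 = 31 MHz, appears at 14 MHz.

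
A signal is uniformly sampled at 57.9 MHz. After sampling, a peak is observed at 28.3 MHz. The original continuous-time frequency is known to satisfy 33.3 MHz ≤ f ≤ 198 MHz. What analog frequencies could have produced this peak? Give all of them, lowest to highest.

Frequencies that alias to 28.3 MHz are k·fs ± 28.3 MHz for integer k ≥ 0.
k=0: 28.3 MHz.
k=1: 29.6 MHz, 86.2 MHz.
k=2: 87.5 MHz, 144.1 MHz.
k=3: 145.4 MHz, 202 MHz.
k=4: 203.3 MHz, 259.9 MHz.
Within [33.3 MHz, 198 MHz]: 86.2 MHz, 87.5 MHz, 144.1 MHz, 145.4 MHz.

86.2 MHz, 87.5 MHz, 144.1 MHz, 145.4 MHz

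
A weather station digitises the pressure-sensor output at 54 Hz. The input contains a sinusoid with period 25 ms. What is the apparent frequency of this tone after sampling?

14 Hz

T = 25 ms → f = 1/T = 40 Hz.
40 Hz > fs/2 = 27 Hz, folds to fs − 40 Hz = 14 Hz.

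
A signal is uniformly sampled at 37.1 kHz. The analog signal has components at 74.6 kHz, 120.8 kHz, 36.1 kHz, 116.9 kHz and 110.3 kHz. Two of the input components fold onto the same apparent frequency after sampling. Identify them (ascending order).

fs/2 = 18.55 kHz.
74.6 kHz mod fs = 0.4 kHz.
0.4 kHz ≤ fs/2 = 18.55 kHz, appears at 0.4 kHz.
120.8 kHz mod fs = 9.5 kHz.
9.5 kHz ≤ fs/2 = 18.55 kHz, appears at 9.5 kHz.
36.1 kHz > fs/2 = 18.55 kHz, folds to fs − 36.1 kHz = 1 kHz.
116.9 kHz mod fs = 5.6 kHz.
5.6 kHz ≤ fs/2 = 18.55 kHz, appears at 5.6 kHz.
110.3 kHz mod fs = 36.1 kHz.
36.1 kHz > fs/2 = 18.55 kHz, folds to fs − 36.1 kHz = 1 kHz.
36.1 kHz and 110.3 kHz both map to 1 kHz.

36.1 kHz, 110.3 kHz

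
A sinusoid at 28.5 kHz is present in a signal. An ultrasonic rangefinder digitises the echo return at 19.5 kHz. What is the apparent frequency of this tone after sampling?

28.5 kHz mod fs = 9 kHz.
9 kHz ≤ fs/2 = 9.75 kHz, appears at 9 kHz.

9 kHz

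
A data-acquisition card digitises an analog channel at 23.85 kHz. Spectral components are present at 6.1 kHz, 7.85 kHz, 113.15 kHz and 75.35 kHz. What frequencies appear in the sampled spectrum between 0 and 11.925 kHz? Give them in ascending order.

fs/2 = 11.925 kHz.
6.1 kHz ≤ fs/2 = 11.925 kHz, passes unchanged.
7.85 kHz ≤ fs/2 = 11.925 kHz, passes unchanged.
113.15 kHz mod fs = 17.75 kHz.
17.75 kHz > fs/2 = 11.925 kHz, folds to fs − 17.75 kHz = 6.1 kHz.
75.35 kHz mod fs = 3.8 kHz.
3.8 kHz ≤ fs/2 = 11.925 kHz, appears at 3.8 kHz.
Distinct values: {3.8 kHz, 6.1 kHz, 7.85 kHz}.

3.8 kHz, 6.1 kHz, 7.85 kHz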